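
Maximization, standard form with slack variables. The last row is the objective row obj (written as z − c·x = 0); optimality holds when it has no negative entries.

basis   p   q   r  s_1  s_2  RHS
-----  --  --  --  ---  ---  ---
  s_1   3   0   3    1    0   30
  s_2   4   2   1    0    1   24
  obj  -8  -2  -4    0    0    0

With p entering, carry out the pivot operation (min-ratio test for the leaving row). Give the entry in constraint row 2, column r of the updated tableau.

Ratio test on column p — row 1: 30/3 = 10; row 2: 24/4 = 6. Minimum is 6 at row 2 (s_2 leaves); pivot element 4.
Divide row 2 by 4; eliminate column p from the other rows.
In the new row 2, the r entry is the old entry divided by the pivot: 1/4 = 1/4.

1/4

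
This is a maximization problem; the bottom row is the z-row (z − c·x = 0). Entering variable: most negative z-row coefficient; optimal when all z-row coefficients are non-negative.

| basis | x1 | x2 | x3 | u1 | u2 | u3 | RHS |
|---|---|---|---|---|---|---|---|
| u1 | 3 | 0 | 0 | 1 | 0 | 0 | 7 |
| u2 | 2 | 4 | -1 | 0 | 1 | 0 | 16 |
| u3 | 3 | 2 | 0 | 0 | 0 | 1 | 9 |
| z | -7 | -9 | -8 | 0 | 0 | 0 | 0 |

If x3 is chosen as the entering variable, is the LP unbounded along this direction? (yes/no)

yes

Every constraint-row entry in column x3 is ≤ 0, so increasing x3 is unbounded.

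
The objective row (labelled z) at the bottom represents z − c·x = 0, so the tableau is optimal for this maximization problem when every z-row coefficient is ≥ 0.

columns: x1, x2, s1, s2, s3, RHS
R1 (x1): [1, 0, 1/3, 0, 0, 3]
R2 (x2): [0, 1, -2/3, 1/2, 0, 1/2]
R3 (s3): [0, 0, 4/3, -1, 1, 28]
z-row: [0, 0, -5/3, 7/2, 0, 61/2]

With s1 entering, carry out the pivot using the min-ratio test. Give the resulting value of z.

91/2

Ratio test on column s1 — row 1: 3/(1/3) = 9; row 2: entry -2/3 ≤ 0; row 3: 28/(4/3) = 21. Minimum is 9 at row 1 (x1 leaves); pivot element 1/3.
Pivot on row 1; the z-row RHS becomes 61/2 − (-5/3)·9 = 91/2.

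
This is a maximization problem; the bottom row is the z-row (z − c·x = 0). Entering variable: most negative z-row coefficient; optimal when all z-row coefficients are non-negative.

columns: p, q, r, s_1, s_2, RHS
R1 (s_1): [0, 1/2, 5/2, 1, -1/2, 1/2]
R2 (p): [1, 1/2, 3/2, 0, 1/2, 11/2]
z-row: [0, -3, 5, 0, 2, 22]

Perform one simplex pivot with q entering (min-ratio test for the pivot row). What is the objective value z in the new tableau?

25

Ratio test on column q — row 1: (1/2)/(1/2) = 1; row 2: (11/2)/(1/2) = 11. Minimum is 1 at row 1 (s_1 leaves); pivot element 1/2.
Pivot on row 1; the z-row RHS becomes 22 − (-3)·1 = 25.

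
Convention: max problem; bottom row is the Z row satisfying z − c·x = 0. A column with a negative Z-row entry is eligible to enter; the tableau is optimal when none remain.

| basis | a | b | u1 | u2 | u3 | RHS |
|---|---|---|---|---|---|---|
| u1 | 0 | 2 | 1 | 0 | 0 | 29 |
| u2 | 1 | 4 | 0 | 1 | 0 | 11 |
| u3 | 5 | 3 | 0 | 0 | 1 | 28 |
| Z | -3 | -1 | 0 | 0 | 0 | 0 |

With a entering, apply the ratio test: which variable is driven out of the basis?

u3

Column a entries and ratios — u1: 0 ≤ 0, skip; u2: 11/1 = 11; u3: 28/5 = 28/5.
Smallest ratio is 28/5 in the row of u3, so u3 leaves.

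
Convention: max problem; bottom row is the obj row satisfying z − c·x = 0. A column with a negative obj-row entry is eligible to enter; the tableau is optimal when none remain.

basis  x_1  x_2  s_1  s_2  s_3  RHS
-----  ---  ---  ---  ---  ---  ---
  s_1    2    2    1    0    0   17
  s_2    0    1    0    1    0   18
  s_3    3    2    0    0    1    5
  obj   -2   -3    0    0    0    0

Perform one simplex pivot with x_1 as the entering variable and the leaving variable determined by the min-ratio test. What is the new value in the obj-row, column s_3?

Ratio test on column x_1 — row 1: 17/2 = 17/2; row 2: entry 0 ≤ 0; row 3: 5/3 = 5/3. Minimum is 5/3 at row 3 (s_3 leaves); pivot element 3.
Divide row 3 by 3; eliminate column x_1 from the other rows.
obj-row update in column s_3: 0 − (-2)·(1/3) = 2/3.

2/3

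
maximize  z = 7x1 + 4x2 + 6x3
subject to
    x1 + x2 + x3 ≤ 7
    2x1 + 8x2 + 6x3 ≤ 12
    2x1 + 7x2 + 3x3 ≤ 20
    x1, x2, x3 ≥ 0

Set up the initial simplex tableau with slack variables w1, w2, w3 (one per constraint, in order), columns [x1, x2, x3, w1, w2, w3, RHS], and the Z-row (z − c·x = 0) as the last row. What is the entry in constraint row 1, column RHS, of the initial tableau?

The RHS of constraint 1 is b_1 = 7.

7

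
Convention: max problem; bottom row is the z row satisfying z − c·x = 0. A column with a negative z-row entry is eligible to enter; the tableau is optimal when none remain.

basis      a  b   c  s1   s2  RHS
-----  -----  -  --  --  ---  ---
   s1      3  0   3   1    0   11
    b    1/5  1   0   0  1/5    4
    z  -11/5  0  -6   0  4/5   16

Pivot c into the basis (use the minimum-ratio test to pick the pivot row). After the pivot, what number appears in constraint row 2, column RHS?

4

Ratio test on column c — row 1: 11/3 = 11/3; row 2: entry 0 ≤ 0. Minimum is 11/3 at row 1 (s1 leaves); pivot element 3.
Divide row 1 by 3; eliminate column c from the other rows.
Row 2 update in column RHS: 4 − 0·(11/3) = 4.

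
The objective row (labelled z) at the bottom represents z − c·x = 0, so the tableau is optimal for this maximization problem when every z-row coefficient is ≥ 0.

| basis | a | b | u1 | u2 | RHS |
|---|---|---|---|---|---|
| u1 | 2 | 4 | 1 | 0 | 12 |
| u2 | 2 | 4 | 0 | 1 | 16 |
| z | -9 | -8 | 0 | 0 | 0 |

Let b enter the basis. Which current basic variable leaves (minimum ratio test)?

u1

Column b entries and ratios — u1: 12/4 = 3; u2: 16/4 = 4.
Smallest ratio is 3 in the row of u1, so u1 leaves.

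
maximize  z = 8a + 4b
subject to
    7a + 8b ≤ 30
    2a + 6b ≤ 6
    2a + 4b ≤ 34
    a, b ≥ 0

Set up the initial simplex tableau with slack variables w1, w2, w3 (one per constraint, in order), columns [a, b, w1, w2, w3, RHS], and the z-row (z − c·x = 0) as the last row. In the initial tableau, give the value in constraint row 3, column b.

Constraint 3 has coefficient 4 on b.

4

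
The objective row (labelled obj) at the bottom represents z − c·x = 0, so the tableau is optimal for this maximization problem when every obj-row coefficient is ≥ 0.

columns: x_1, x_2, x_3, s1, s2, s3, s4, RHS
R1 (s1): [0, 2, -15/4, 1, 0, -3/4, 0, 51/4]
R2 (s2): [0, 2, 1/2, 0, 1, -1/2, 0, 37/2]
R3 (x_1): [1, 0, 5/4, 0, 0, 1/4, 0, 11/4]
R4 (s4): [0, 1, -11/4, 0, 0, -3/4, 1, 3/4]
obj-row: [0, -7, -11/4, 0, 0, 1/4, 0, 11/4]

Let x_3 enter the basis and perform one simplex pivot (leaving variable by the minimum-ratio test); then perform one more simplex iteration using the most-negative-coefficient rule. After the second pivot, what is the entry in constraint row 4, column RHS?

Ratio test on column x_3 — row 1: entry -15/4 ≤ 0; row 2: (37/2)/(1/2) = 37; row 3: (11/4)/(5/4) = 11/5; row 4: entry -11/4 ≤ 0. Minimum is 11/5 at row 3 (x_1 leaves); pivot element 5/4.
Divide row 3 by 5/4; eliminate column x_3 from the other rows.
Second iteration: most negative obj-row entry is -7 in column x_2, so x_2 enters.
Ratio test on column x_2 — row 1: 21/2 = 21/2; row 2: (87/5)/2 = 87/10; row 3: entry 0 ≤ 0; row 4: (34/5)/1 = 34/5. Minimum is 34/5 at row 4 (s4 leaves); pivot element 1.
Divide row 4 by 1; eliminate column x_2 from the other rows.
After both pivots, the entry at constraint row 4, column RHS is 34/5.

34/5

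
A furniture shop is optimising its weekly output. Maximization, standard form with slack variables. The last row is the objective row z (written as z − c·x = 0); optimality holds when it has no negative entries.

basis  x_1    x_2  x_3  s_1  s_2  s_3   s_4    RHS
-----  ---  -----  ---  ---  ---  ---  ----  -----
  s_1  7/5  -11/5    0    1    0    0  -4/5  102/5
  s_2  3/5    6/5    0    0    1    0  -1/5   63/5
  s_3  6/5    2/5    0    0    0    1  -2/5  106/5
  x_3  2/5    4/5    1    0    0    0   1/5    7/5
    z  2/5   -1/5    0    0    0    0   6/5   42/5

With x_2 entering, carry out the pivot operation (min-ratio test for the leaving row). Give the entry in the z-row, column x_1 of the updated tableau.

1/2

Ratio test on column x_2 — row 1: entry -11/5 ≤ 0; row 2: (63/5)/(6/5) = 21/2; row 3: (106/5)/(2/5) = 53; row 4: (7/5)/(4/5) = 7/4. Minimum is 7/4 at row 4 (x_3 leaves); pivot element 4/5.
Divide row 4 by 4/5; eliminate column x_2 from the other rows.
z-row update in column x_1: 2/5 − (-1/5)·(1/2) = 1/2.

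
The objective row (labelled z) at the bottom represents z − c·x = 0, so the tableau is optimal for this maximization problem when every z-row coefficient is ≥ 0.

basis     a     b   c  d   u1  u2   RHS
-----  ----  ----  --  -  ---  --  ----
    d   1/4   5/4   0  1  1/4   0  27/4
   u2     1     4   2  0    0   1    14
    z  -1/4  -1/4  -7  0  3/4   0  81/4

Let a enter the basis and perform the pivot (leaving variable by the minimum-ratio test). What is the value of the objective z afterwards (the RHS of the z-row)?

95/4

Ratio test on column a — row 1: (27/4)/(1/4) = 27; row 2: 14/1 = 14. Minimum is 14 at row 2 (u2 leaves); pivot element 1.
Pivot on row 2; the z-row RHS becomes 81/4 − (-1/4)·14 = 95/4.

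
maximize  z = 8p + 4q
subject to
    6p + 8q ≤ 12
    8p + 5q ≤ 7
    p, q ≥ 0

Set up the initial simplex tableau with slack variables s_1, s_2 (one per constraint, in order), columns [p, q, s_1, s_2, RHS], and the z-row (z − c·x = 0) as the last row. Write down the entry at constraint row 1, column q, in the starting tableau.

Constraint 1 has coefficient 8 on q.

8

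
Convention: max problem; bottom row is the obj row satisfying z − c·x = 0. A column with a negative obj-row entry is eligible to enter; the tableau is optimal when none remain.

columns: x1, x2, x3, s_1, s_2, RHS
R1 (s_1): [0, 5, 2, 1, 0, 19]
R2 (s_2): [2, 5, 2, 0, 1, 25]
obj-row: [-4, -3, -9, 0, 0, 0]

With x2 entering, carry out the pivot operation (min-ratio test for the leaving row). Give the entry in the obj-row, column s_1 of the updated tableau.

Ratio test on column x2 — row 1: 19/5 = 19/5; row 2: 25/5 = 5. Minimum is 19/5 at row 1 (s_1 leaves); pivot element 5.
Divide row 1 by 5; eliminate column x2 from the other rows.
obj-row update in column s_1: 0 − (-3)·(1/5) = 3/5.

3/5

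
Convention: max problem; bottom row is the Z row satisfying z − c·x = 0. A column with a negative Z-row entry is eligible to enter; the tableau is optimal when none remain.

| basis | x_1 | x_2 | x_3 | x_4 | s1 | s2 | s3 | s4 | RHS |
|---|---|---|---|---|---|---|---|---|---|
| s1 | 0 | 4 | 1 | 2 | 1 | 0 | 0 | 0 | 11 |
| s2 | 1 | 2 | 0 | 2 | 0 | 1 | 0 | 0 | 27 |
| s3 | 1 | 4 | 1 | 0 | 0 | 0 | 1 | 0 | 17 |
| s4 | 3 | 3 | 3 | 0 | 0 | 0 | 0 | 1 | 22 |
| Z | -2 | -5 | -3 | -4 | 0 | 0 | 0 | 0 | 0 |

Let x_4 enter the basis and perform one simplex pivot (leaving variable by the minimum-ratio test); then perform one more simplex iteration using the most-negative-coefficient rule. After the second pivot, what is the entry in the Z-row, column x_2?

Ratio test on column x_4 — row 1: 11/2 = 11/2; row 2: 27/2 = 27/2; row 3: entry 0 ≤ 0; row 4: entry 0 ≤ 0. Minimum is 11/2 at row 1 (s1 leaves); pivot element 2.
Divide row 1 by 2; eliminate column x_4 from the other rows.
Second iteration: most negative Z-row entry is -2 in column x_1, so x_1 enters.
Ratio test on column x_1 — row 1: entry 0 ≤ 0; row 2: 16/1 = 16; row 3: 17/1 = 17; row 4: 22/3 = 22/3. Minimum is 22/3 at row 4 (s4 leaves); pivot element 3.
Divide row 4 by 3; eliminate column x_1 from the other rows.
After both pivots, the entry at the Z-row, column x_2 is 5.

5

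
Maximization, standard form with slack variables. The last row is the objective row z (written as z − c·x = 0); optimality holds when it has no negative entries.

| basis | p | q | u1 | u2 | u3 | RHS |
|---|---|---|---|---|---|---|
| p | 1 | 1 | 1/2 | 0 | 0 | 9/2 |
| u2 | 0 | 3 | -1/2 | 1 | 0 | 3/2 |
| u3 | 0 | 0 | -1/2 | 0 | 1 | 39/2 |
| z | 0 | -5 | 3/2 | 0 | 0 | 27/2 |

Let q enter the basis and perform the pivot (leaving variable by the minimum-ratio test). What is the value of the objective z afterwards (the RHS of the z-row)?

16

Ratio test on column q — row 1: (9/2)/1 = 9/2; row 2: (3/2)/3 = 1/2; row 3: entry 0 ≤ 0. Minimum is 1/2 at row 2 (u2 leaves); pivot element 3.
Pivot on row 2; the z-row RHS becomes 27/2 − (-5)·(1/2) = 16.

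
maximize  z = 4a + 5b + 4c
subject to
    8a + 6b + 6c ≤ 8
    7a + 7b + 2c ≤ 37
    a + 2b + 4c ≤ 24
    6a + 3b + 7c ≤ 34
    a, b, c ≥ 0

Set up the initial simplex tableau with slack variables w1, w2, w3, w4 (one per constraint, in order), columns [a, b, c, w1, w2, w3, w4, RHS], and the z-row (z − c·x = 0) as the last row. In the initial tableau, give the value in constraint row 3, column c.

4

Constraint 3 has coefficient 4 on c.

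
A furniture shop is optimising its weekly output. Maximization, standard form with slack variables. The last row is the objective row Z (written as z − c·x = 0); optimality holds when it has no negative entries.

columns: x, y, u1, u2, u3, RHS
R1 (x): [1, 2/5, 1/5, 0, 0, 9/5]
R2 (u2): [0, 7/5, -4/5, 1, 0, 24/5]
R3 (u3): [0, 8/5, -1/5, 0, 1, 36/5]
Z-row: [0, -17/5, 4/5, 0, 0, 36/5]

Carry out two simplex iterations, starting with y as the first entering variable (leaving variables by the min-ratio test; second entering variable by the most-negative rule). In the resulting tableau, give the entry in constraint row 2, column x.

Ratio test on column y — row 1: (9/5)/(2/5) = 9/2; row 2: (24/5)/(7/5) = 24/7; row 3: (36/5)/(8/5) = 9/2. Minimum is 24/7 at row 2 (u2 leaves); pivot element 7/5.
Divide row 2 by 7/5; eliminate column y from the other rows.
Second iteration: most negative Z-row entry is -8/7 in column u1, so u1 enters.
Ratio test on column u1 — row 1: (3/7)/(3/7) = 1; row 2: entry -4/7 ≤ 0; row 3: (12/7)/(5/7) = 12/5. Minimum is 1 at row 1 (x leaves); pivot element 3/7.
Divide row 1 by 3/7; eliminate column u1 from the other rows.
After both pivots, the entry at constraint row 2, column x is 4/3.

4/3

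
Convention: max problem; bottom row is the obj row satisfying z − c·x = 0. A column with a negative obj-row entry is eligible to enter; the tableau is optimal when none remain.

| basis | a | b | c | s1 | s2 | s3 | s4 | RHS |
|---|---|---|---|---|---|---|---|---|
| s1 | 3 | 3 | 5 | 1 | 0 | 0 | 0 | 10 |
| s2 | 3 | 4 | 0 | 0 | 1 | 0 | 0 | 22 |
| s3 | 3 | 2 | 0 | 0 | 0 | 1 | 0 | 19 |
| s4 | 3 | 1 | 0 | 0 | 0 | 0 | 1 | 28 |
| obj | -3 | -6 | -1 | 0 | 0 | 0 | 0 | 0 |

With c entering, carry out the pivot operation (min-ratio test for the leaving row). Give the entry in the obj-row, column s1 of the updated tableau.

1/5

Ratio test on column c — row 1: 10/5 = 2; row 2: entry 0 ≤ 0; row 3: entry 0 ≤ 0; row 4: entry 0 ≤ 0. Minimum is 2 at row 1 (s1 leaves); pivot element 5.
Divide row 1 by 5; eliminate column c from the other rows.
obj-row update in column s1: 0 − (-1)·(1/5) = 1/5.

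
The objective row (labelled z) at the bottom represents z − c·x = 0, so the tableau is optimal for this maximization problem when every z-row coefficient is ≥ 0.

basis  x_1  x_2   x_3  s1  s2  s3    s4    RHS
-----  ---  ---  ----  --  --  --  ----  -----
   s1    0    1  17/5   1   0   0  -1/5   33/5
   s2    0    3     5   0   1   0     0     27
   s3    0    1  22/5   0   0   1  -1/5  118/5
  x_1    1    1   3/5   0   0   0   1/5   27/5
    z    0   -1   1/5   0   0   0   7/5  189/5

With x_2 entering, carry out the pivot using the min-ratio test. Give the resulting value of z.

216/5

Ratio test on column x_2 — row 1: (33/5)/1 = 33/5; row 2: 27/3 = 9; row 3: (118/5)/1 = 118/5; row 4: (27/5)/1 = 27/5. Minimum is 27/5 at row 4 (x_1 leaves); pivot element 1.
Pivot on row 4; the z-row RHS becomes 189/5 − (-1)·(27/5) = 216/5.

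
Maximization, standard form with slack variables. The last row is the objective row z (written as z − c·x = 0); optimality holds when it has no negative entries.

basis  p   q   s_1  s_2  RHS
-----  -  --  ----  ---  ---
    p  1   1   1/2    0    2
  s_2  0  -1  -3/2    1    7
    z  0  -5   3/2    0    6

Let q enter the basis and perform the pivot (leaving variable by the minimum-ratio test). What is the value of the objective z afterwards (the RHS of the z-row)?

Ratio test on column q — row 1: 2/1 = 2; row 2: entry -1 ≤ 0. Minimum is 2 at row 1 (p leaves); pivot element 1.
Pivot on row 1; the z-row RHS becomes 6 − (-5)·2 = 16.

16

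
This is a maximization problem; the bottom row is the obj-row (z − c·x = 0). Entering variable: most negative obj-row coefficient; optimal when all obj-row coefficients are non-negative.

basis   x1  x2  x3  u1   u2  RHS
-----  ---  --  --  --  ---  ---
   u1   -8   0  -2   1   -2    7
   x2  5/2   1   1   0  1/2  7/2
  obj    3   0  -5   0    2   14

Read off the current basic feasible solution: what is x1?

x1 is not in the basis, so in the current basic feasible solution x1 = 0.

0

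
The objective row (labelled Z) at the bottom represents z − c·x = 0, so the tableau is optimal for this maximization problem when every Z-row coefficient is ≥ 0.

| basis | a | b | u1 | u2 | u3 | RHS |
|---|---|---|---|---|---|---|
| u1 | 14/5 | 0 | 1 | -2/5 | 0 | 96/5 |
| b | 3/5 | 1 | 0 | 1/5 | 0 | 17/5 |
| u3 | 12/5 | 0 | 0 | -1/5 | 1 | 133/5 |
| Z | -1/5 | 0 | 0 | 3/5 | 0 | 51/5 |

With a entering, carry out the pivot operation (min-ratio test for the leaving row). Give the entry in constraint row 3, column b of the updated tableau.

-4

Ratio test on column a — row 1: (96/5)/(14/5) = 48/7; row 2: (17/5)/(3/5) = 17/3; row 3: (133/5)/(12/5) = 133/12. Minimum is 17/3 at row 2 (b leaves); pivot element 3/5.
Divide row 2 by 3/5; eliminate column a from the other rows.
Row 3 update in column b: 0 − (12/5)·(5/3) = -4.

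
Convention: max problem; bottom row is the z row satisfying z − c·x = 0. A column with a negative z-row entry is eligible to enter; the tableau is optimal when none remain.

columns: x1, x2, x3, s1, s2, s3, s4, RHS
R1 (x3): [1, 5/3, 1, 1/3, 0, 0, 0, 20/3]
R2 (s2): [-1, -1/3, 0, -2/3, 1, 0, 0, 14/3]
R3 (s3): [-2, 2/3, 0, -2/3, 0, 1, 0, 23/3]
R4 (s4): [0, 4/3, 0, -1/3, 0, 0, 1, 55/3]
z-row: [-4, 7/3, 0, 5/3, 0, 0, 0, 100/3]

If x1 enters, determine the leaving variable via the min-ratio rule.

x3

Column x1 entries and ratios — x3: (20/3)/1 = 20/3; s2: -1 ≤ 0, skip; s3: -2 ≤ 0, skip; s4: 0 ≤ 0, skip.
Smallest ratio is 20/3 in the row of x3, so x3 leaves.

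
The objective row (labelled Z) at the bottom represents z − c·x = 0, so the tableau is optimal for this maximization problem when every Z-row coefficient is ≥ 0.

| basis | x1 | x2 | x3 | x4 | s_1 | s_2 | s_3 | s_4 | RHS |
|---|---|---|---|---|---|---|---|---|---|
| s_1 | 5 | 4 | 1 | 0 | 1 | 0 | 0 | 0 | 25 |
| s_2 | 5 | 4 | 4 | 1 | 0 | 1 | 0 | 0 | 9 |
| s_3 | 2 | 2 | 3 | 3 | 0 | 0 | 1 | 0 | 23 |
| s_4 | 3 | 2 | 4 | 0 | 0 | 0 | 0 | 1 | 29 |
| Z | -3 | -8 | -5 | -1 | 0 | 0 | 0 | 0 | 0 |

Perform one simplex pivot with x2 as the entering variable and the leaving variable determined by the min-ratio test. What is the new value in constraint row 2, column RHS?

Ratio test on column x2 — row 1: 25/4 = 25/4; row 2: 9/4 = 9/4; row 3: 23/2 = 23/2; row 4: 29/2 = 29/2. Minimum is 9/4 at row 2 (s_2 leaves); pivot element 4.
Divide row 2 by 4; eliminate column x2 from the other rows.
In the new row 2, the RHS entry is the old entry divided by the pivot: 9/4 = 9/4.

9/4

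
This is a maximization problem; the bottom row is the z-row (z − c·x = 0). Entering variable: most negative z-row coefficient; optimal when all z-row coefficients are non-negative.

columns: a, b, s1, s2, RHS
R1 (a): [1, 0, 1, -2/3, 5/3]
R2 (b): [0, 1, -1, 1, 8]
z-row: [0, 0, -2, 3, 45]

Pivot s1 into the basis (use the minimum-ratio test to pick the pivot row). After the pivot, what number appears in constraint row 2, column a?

1

Ratio test on column s1 — row 1: (5/3)/1 = 5/3; row 2: entry -1 ≤ 0. Minimum is 5/3 at row 1 (a leaves); pivot element 1.
Divide row 1 by 1; eliminate column s1 from the other rows.
Row 2 update in column a: 0 − (-1)·1 = 1.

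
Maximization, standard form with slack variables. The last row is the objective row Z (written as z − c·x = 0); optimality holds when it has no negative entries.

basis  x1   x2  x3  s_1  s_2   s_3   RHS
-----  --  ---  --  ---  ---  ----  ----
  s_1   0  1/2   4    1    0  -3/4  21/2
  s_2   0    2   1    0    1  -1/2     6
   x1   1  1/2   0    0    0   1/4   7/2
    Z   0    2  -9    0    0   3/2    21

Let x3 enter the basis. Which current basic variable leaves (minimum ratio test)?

Column x3 entries and ratios — s_1: (21/2)/4 = 21/8; s_2: 6/1 = 6; x1: 0 ≤ 0, skip.
Smallest ratio is 21/8 in the row of s_1, so s_1 leaves.

s_1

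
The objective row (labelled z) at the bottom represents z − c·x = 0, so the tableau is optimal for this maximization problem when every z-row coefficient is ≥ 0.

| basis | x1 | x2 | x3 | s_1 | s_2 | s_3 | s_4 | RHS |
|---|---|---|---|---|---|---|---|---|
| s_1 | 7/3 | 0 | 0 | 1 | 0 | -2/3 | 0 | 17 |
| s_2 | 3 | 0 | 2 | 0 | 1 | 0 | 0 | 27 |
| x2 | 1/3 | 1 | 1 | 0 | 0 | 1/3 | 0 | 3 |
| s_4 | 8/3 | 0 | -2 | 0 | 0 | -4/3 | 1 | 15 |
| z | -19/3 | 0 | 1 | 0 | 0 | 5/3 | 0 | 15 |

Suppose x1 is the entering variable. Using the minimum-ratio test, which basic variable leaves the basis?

s_4

Column x1 entries and ratios — s_1: 17/(7/3) = 51/7; s_2: 27/3 = 9; x2: 3/(1/3) = 9; s_4: 15/(8/3) = 45/8.
Smallest ratio is 45/8 in the row of s_4, so s_4 leaves.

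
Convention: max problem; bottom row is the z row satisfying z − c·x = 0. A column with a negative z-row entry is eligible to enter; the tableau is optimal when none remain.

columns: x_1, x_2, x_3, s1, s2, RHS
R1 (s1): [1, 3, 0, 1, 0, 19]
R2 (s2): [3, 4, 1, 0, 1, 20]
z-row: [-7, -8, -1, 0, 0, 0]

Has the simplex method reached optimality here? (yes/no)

The z-row has a negative entry -8 in column x_2, so it is not optimal.

no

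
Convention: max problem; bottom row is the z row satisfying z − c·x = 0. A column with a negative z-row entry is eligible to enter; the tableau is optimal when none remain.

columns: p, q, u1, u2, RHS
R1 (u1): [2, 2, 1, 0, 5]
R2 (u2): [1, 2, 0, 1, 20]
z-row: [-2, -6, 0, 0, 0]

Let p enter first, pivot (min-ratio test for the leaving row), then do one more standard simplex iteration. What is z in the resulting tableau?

15

Ratio test on column p — row 1: 5/2 = 5/2; row 2: 20/1 = 20. Minimum is 5/2 at row 1 (u1 leaves); pivot element 2.
Pivot on row 1; the z-row RHS becomes 0 − (-2)·(5/2) = 5.
Next entering variable (most negative z-row entry -4): q.
Ratio test on column q — row 1: (5/2)/1 = 5/2; row 2: (35/2)/1 = 35/2. Minimum is 5/2 at row 1 (p leaves); pivot element 1.
After the second pivot the z-row RHS is 5 − (-4)·(5/2) = 15.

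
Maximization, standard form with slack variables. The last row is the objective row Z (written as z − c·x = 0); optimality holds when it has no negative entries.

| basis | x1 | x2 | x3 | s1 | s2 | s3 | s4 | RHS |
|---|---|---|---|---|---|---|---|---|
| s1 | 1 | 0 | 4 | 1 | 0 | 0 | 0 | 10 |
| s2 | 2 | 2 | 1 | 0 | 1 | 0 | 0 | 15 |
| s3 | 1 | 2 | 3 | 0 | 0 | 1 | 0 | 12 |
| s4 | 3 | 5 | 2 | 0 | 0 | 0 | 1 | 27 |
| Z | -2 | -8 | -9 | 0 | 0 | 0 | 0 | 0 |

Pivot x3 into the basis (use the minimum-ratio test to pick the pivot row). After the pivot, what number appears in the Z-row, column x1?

1/4

Ratio test on column x3 — row 1: 10/4 = 5/2; row 2: 15/1 = 15; row 3: 12/3 = 4; row 4: 27/2 = 27/2. Minimum is 5/2 at row 1 (s1 leaves); pivot element 4.
Divide row 1 by 4; eliminate column x3 from the other rows.
Z-row update in column x1: -2 − (-9)·(1/4) = 1/4.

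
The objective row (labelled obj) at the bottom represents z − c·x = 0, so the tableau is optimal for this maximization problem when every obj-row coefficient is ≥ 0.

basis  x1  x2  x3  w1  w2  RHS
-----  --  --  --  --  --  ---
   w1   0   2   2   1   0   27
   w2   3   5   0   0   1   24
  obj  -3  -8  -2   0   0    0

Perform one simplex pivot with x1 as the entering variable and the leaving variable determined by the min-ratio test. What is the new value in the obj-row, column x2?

-3

Ratio test on column x1 — row 1: entry 0 ≤ 0; row 2: 24/3 = 8. Minimum is 8 at row 2 (w2 leaves); pivot element 3.
Divide row 2 by 3; eliminate column x1 from the other rows.
obj-row update in column x2: -8 − (-3)·(5/3) = -3.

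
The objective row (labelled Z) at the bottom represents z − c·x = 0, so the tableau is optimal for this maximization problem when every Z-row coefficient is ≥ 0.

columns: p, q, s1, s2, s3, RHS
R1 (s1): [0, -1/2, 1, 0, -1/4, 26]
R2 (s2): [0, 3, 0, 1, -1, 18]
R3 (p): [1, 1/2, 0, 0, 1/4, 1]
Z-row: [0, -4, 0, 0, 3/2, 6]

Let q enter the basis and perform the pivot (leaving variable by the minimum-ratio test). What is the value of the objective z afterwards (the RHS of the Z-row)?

14

Ratio test on column q — row 1: entry -1/2 ≤ 0; row 2: 18/3 = 6; row 3: 1/(1/2) = 2. Minimum is 2 at row 3 (p leaves); pivot element 1/2.
Pivot on row 3; the Z-row RHS becomes 6 − (-4)·2 = 14.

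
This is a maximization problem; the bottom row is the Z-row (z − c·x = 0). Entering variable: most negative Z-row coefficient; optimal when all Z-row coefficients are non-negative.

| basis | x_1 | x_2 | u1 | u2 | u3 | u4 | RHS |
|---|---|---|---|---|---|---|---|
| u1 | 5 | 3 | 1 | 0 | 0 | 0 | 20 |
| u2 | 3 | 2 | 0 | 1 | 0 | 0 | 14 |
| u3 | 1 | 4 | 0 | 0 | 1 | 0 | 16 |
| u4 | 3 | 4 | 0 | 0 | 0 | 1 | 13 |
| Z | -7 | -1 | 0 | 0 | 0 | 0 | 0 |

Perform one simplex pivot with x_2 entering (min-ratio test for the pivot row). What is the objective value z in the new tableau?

Ratio test on column x_2 — row 1: 20/3 = 20/3; row 2: 14/2 = 7; row 3: 16/4 = 4; row 4: 13/4 = 13/4. Minimum is 13/4 at row 4 (u4 leaves); pivot element 4.
Pivot on row 4; the Z-row RHS becomes 0 − (-1)·(13/4) = 13/4.

13/4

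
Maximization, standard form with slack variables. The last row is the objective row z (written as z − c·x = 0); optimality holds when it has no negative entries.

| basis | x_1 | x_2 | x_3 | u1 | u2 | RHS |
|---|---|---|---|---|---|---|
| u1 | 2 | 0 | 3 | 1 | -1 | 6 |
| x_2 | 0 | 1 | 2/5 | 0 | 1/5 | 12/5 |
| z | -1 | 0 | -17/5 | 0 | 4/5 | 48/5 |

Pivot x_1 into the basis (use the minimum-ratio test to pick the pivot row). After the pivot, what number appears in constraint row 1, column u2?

Ratio test on column x_1 — row 1: 6/2 = 3; row 2: entry 0 ≤ 0. Minimum is 3 at row 1 (u1 leaves); pivot element 2.
Divide row 1 by 2; eliminate column x_1 from the other rows.
In the new row 1, the u2 entry is the old entry divided by the pivot: (-1)/2 = -1/2.

-1/2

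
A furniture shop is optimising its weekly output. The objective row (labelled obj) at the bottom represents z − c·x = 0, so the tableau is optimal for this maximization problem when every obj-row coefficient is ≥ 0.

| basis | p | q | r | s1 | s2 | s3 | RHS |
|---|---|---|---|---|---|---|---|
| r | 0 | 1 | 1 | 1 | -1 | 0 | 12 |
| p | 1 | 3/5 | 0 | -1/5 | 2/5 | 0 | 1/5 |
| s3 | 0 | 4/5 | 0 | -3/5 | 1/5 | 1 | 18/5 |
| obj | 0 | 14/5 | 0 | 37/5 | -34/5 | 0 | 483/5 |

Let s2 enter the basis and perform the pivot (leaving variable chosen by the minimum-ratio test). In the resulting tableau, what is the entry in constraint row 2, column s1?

-1/2

Ratio test on column s2 — row 1: entry -1 ≤ 0; row 2: (1/5)/(2/5) = 1/2; row 3: (18/5)/(1/5) = 18. Minimum is 1/2 at row 2 (p leaves); pivot element 2/5.
Divide row 2 by 2/5; eliminate column s2 from the other rows.
In the new row 2, the s1 entry is the old entry divided by the pivot: (-1/5)/(2/5) = -1/2.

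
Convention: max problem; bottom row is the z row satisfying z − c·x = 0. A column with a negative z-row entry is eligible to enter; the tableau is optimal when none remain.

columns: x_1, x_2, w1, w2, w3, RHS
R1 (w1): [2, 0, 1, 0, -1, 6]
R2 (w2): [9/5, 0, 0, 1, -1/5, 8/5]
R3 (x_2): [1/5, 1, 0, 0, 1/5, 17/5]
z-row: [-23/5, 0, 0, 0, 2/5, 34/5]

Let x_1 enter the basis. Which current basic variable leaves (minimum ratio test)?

w2

Column x_1 entries and ratios — w1: 6/2 = 3; w2: (8/5)/(9/5) = 8/9; x_2: (17/5)/(1/5) = 17.
Smallest ratio is 8/9 in the row of w2, so w2 leaves.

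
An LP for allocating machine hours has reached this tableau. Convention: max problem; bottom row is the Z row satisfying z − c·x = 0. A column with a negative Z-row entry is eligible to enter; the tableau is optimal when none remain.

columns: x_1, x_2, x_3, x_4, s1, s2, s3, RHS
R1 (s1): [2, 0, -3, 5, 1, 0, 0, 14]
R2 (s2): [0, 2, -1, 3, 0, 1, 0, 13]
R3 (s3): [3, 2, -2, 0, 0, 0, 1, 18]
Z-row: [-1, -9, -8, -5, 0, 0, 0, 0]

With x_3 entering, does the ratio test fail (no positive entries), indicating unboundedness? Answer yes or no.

Every constraint-row entry in column x_3 is ≤ 0, so increasing x_3 is unbounded.

yes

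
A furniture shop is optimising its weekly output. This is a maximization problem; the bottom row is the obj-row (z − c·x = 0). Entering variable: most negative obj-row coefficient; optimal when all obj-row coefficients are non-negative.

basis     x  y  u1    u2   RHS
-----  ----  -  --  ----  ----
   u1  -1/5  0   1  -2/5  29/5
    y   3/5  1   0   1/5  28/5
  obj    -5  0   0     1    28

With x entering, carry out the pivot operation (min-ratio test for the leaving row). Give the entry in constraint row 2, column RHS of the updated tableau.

28/3

Ratio test on column x — row 1: entry -1/5 ≤ 0; row 2: (28/5)/(3/5) = 28/3. Minimum is 28/3 at row 2 (y leaves); pivot element 3/5.
Divide row 2 by 3/5; eliminate column x from the other rows.
In the new row 2, the RHS entry is the old entry divided by the pivot: (28/5)/(3/5) = 28/3.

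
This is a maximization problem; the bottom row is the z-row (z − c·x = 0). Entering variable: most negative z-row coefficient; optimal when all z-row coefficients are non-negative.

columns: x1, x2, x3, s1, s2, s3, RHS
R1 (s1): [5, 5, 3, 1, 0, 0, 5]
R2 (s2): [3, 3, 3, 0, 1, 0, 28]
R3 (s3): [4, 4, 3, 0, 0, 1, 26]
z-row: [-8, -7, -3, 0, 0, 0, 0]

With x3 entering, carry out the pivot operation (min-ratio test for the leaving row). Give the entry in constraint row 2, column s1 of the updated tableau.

Ratio test on column x3 — row 1: 5/3 = 5/3; row 2: 28/3 = 28/3; row 3: 26/3 = 26/3. Minimum is 5/3 at row 1 (s1 leaves); pivot element 3.
Divide row 1 by 3; eliminate column x3 from the other rows.
Row 2 update in column s1: 0 − 3·(1/3) = -1.

-1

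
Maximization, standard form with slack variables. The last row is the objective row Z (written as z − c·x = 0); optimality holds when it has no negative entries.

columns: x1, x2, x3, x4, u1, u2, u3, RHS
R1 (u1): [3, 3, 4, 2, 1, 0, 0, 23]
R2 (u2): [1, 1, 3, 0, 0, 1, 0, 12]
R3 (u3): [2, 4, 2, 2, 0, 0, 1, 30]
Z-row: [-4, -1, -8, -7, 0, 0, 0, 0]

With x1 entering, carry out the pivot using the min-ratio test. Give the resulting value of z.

92/3

Ratio test on column x1 — row 1: 23/3 = 23/3; row 2: 12/1 = 12; row 3: 30/2 = 15. Minimum is 23/3 at row 1 (u1 leaves); pivot element 3.
Pivot on row 1; the Z-row RHS becomes 0 − (-4)·(23/3) = 92/3.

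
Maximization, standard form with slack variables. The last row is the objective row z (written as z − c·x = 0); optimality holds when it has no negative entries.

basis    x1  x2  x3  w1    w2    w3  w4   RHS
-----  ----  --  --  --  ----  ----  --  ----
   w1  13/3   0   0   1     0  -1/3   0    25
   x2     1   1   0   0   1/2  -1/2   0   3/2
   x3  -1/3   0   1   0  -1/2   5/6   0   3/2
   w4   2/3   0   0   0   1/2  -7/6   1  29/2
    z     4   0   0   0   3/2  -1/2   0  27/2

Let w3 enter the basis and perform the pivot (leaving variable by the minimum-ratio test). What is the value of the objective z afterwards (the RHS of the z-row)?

Ratio test on column w3 — row 1: entry -1/3 ≤ 0; row 2: entry -1/2 ≤ 0; row 3: (3/2)/(5/6) = 9/5; row 4: entry -7/6 ≤ 0. Minimum is 9/5 at row 3 (x3 leaves); pivot element 5/6.
Pivot on row 3; the z-row RHS becomes 27/2 − (-1/2)·(9/5) = 72/5.

72/5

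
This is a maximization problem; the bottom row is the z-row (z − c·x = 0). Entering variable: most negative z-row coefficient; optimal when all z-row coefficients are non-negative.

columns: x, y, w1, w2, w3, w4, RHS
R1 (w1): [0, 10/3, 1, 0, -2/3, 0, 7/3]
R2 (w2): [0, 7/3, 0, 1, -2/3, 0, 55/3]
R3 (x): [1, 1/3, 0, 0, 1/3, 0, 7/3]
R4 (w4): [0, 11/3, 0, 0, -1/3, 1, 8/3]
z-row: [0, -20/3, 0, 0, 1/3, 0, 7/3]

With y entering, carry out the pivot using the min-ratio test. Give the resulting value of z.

7

Ratio test on column y — row 1: (7/3)/(10/3) = 7/10; row 2: (55/3)/(7/3) = 55/7; row 3: (7/3)/(1/3) = 7; row 4: (8/3)/(11/3) = 8/11. Minimum is 7/10 at row 1 (w1 leaves); pivot element 10/3.
Pivot on row 1; the z-row RHS becomes 7/3 − (-20/3)·(7/10) = 7.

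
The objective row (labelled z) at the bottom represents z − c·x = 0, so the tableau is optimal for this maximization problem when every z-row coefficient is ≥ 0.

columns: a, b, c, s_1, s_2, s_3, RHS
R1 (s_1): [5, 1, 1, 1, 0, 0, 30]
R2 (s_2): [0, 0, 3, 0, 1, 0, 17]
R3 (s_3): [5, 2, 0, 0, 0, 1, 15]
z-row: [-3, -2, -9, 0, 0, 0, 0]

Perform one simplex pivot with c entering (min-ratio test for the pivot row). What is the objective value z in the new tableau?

Ratio test on column c — row 1: 30/1 = 30; row 2: 17/3 = 17/3; row 3: entry 0 ≤ 0. Minimum is 17/3 at row 2 (s_2 leaves); pivot element 3.
Pivot on row 2; the z-row RHS becomes 0 − (-9)·(17/3) = 51.

51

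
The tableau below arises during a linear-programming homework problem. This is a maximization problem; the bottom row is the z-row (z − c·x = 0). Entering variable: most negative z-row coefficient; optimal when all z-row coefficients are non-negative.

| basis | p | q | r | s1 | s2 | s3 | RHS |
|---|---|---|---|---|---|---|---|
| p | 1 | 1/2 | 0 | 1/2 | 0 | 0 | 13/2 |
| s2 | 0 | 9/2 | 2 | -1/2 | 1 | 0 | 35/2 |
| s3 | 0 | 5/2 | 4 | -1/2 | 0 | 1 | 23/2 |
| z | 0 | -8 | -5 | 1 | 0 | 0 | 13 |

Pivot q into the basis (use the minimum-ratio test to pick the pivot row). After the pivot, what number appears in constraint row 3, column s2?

-5/9

Ratio test on column q — row 1: (13/2)/(1/2) = 13; row 2: (35/2)/(9/2) = 35/9; row 3: (23/2)/(5/2) = 23/5. Minimum is 35/9 at row 2 (s2 leaves); pivot element 9/2.
Divide row 2 by 9/2; eliminate column q from the other rows.
Row 3 update in column s2: 0 − (5/2)·(2/9) = -5/9.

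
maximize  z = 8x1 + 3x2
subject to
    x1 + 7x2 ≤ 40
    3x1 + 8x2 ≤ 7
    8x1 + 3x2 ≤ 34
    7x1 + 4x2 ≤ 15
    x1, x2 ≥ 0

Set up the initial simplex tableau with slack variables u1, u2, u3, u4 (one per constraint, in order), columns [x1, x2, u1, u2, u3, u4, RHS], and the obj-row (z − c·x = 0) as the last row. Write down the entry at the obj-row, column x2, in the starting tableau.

The obj-row carries the negated objective coefficients: the x2 entry is -3.

-3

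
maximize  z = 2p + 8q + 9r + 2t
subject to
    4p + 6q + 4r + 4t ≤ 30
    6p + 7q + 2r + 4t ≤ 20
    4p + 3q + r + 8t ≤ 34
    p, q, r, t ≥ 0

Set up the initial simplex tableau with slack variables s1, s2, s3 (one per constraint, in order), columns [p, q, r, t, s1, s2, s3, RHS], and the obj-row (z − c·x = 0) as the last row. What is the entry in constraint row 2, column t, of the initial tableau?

Constraint 2 has coefficient 4 on t.

4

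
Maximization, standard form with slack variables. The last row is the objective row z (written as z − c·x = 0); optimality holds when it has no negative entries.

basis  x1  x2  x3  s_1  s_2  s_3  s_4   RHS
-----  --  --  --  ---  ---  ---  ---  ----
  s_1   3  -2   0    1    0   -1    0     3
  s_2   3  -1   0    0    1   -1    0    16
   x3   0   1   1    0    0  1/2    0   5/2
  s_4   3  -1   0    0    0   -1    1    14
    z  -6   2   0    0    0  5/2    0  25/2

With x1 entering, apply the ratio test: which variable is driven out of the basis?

s_1

Column x1 entries and ratios — s_1: 3/3 = 1; s_2: 16/3 = 16/3; x3: 0 ≤ 0, skip; s_4: 14/3 = 14/3.
Smallest ratio is 1 in the row of s_1, so s_1 leaves.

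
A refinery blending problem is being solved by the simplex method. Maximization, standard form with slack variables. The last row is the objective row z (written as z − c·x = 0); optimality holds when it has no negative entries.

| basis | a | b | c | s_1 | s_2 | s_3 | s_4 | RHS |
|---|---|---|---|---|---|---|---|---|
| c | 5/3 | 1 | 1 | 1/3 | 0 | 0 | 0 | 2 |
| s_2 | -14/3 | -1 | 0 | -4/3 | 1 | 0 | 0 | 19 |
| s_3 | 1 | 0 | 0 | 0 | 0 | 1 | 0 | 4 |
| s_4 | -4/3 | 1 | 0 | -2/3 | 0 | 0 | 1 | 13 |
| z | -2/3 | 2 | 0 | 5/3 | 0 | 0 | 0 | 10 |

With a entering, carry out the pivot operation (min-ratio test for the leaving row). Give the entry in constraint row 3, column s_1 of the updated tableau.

Ratio test on column a — row 1: 2/(5/3) = 6/5; row 2: entry -14/3 ≤ 0; row 3: 4/1 = 4; row 4: entry -4/3 ≤ 0. Minimum is 6/5 at row 1 (c leaves); pivot element 5/3.
Divide row 1 by 5/3; eliminate column a from the other rows.
Row 3 update in column s_1: 0 − 1·(1/5) = -1/5.

-1/5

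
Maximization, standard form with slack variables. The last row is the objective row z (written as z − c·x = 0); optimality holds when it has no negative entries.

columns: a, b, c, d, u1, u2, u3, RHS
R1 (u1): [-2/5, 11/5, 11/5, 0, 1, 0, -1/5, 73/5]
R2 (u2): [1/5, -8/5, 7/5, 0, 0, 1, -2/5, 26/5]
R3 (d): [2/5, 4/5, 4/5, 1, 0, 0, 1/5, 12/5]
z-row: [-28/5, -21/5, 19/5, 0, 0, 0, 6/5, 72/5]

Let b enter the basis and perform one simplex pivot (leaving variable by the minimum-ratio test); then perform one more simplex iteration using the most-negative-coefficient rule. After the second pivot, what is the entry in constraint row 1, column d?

1

Ratio test on column b — row 1: (73/5)/(11/5) = 73/11; row 2: entry -8/5 ≤ 0; row 3: (12/5)/(4/5) = 3. Minimum is 3 at row 3 (d leaves); pivot element 4/5.
Divide row 3 by 4/5; eliminate column b from the other rows.
Second iteration: most negative z-row entry is -7/2 in column a, so a enters.
Ratio test on column a — row 1: entry -3/2 ≤ 0; row 2: 10/1 = 10; row 3: 3/(1/2) = 6. Minimum is 6 at row 3 (b leaves); pivot element 1/2.
Divide row 3 by 1/2; eliminate column a from the other rows.
After both pivots, the entry at constraint row 1, column d is 1.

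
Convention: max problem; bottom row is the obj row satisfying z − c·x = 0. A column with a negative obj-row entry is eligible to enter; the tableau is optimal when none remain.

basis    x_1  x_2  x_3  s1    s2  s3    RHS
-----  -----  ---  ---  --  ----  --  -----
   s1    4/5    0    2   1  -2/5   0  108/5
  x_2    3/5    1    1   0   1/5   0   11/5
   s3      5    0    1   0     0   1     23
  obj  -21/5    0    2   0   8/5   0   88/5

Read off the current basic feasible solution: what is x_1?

0

x_1 is not in the basis, so in the current basic feasible solution x_1 = 0.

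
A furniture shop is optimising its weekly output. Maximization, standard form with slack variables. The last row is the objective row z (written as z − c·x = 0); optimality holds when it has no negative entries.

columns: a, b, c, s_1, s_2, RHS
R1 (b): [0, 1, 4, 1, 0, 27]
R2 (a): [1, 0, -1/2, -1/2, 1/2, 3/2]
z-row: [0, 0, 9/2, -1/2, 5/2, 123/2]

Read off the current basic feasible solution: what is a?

3/2

a is basic (row 2); its value is the RHS of that row, 3/2.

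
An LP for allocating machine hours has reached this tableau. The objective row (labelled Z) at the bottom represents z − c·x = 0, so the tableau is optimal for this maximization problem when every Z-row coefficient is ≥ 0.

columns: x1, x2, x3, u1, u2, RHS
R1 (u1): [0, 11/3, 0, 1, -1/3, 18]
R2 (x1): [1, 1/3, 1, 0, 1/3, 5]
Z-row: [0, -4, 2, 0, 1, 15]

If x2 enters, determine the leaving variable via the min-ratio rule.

Column x2 entries and ratios — u1: 18/(11/3) = 54/11; x1: 5/(1/3) = 15.
Smallest ratio is 54/11 in the row of u1, so u1 leaves.

u1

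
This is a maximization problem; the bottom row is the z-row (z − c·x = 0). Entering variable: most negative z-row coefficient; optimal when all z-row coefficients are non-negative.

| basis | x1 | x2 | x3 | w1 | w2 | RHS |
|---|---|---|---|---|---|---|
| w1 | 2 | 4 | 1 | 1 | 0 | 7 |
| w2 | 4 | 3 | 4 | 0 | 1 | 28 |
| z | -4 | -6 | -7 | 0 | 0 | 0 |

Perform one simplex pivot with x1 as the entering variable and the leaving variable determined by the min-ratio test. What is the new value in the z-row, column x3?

Ratio test on column x1 — row 1: 7/2 = 7/2; row 2: 28/4 = 7. Minimum is 7/2 at row 1 (w1 leaves); pivot element 2.
Divide row 1 by 2; eliminate column x1 from the other rows.
z-row update in column x3: -7 − (-4)·(1/2) = -5.

-5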